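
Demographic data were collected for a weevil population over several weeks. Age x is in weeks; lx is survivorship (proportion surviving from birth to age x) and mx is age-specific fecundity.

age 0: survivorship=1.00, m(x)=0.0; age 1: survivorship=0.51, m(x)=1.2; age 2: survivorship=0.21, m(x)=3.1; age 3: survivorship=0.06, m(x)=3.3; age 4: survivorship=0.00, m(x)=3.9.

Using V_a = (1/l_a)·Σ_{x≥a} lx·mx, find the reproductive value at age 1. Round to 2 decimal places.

lx·mx for x ≥ 1: 0.612, 0.651, 0.198, 0 → sum = 1.461
V_1 = 1.461 / l_1 = 1.461 / 0.51 = 2.864706… → 2.86

2.86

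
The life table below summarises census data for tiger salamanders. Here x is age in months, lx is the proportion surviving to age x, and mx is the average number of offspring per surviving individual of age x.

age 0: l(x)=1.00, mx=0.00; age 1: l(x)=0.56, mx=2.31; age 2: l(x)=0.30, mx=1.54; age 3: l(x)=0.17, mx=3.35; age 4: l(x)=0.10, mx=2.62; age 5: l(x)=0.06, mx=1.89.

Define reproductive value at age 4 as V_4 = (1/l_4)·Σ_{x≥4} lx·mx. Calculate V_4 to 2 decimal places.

3.75

lx·mx for x ≥ 4: 0.262, 0.1134 → sum = 0.3754
V_4 = 0.3754 / l_4 = 0.3754 / 0.1 = 3.754 → 3.75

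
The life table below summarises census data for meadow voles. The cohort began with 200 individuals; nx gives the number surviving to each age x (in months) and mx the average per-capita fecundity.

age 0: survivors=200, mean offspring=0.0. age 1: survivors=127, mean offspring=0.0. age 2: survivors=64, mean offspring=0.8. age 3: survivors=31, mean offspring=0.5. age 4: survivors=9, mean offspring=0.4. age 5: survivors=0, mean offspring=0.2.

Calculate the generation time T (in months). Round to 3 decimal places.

2.323

lx = nx/n0 = nx/200: 1, 0.635, 0.32, 0.155, 0.045, 0
lx·mx: 0, 0, 0.256, 0.0775, 0.018, 0 → R0 = 0.3515
x·lx·mx: 0, 0, 0.512, 0.2325, 0.072, 0 → Σ = 0.8165
T = 0.8165 / 0.3515 = 2.322902… → 2.323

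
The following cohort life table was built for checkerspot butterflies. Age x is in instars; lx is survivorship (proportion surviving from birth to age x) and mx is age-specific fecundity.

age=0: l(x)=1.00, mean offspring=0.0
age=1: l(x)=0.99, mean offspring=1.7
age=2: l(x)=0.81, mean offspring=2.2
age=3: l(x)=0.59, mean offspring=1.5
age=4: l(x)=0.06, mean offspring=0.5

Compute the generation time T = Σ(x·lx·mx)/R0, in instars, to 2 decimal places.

lx·mx: 0, 1.683, 1.782, 0.885, 0.03 → R0 = 4.38
x·lx·mx: 0, 1.683, 3.564, 2.655, 0.12 → Σ = 8.022
T = 8.022 / 4.38 = 1.831507… → 1.83

1.83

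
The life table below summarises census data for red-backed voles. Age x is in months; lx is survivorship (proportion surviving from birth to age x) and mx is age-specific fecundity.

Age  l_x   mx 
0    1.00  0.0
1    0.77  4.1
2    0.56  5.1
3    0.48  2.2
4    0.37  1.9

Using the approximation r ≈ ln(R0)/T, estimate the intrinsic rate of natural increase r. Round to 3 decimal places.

R0 = Σ lx·mx = 0 + 3.157 + 2.856 + 1.056 + 0.703 = 7.772
Σ x·lx·mx = 14.849; T = 14.849/7.772 = 1.91058…
r ≈ ln(R0)/T = ln(7.772)/1.91058… = 1.07325… → 1.073

1.073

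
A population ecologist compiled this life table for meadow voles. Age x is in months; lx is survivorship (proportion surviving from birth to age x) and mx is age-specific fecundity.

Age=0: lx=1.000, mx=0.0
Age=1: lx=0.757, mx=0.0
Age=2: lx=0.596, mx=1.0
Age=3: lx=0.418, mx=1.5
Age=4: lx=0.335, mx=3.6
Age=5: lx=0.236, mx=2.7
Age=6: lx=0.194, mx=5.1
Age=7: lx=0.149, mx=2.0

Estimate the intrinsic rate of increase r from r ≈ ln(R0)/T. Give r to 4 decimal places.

R0 = Σ lx·mx = 0 + 0 + 0.596 + 0.627 + 1.206 + 0.6372 + 0.9894 + 0.298 = 4.3536
Σ x·lx·mx = 19.1054; T = 19.1054/4.3536 = 4.38841…
r ≈ ln(R0)/T = ln(4.3536)/4.38841… = 0.335202… → 0.3352

0.3352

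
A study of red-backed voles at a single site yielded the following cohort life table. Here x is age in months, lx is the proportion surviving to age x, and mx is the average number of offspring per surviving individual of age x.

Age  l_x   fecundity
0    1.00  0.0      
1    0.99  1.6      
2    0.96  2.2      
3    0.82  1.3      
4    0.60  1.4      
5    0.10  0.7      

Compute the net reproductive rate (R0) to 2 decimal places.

lx·mx by age: 0, 1.584, 2.112, 1.066, 0.84, 0.07
R0 = Σ lx·mx = 5.672 → 5.67

5.67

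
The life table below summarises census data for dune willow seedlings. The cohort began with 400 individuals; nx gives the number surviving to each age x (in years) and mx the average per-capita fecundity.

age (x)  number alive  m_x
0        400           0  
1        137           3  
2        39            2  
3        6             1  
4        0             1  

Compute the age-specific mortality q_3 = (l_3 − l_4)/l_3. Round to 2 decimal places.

lx = nx/n0 = nx/400: 1, 0.3425, 0.0975, 0.015, 0
q_3 = (l_3 − l_4) / l_3 = (0.015 − 0) / 0.015
     = 0.015 / 0.015 = 1 → 1.00

1.00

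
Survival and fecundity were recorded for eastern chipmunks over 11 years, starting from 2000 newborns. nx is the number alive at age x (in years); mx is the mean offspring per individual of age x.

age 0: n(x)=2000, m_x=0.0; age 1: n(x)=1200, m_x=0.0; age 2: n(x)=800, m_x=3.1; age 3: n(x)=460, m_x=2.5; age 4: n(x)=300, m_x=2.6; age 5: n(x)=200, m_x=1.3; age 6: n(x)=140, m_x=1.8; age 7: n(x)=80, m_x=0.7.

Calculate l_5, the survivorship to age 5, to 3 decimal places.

0.100

l_5 = n_5/n_0 = 200/2000 = 0.1 → 0.100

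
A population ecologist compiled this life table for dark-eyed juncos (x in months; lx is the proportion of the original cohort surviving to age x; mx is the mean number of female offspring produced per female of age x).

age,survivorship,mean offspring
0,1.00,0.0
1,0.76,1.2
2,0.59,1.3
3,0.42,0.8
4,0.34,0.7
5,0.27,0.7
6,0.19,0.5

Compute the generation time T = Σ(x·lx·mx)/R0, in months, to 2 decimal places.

lx·mx: 0, 0.912, 0.767, 0.336, 0.238, 0.189, 0.095 → R0 = 2.537
x·lx·mx: 0, 0.912, 1.534, 1.008, 0.952, 0.945, 0.57 → Σ = 5.921
T = 5.921 / 2.537 = 2.333859… → 2.33

2.33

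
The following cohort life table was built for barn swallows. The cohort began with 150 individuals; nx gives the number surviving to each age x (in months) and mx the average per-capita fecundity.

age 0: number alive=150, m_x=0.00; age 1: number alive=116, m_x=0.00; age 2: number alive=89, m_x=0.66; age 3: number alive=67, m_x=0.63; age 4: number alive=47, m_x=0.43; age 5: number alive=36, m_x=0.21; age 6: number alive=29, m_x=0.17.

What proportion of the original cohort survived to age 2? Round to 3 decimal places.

l_2 = n_2/n_0 = 89/150 = 0.593333… → 0.593

0.593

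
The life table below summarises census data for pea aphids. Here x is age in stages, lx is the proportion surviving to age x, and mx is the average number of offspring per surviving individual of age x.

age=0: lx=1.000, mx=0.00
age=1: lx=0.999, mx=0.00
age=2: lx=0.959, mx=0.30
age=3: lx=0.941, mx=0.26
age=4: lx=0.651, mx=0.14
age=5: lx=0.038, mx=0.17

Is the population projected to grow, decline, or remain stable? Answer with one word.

declining

R0 = Σ lx·mx = 0 + 0 + 0.2877 + 0.24466 + 0.09114 + 0.00646 = 0.62996
R0 < 1, so the population is declining.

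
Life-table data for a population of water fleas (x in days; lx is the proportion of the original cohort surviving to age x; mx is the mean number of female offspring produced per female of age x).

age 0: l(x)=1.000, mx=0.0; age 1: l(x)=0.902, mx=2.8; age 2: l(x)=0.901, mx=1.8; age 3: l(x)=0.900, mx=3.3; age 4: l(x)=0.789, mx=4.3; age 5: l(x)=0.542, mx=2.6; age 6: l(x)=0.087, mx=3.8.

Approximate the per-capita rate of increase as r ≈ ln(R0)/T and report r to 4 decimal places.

0.8233

R0 = Σ lx·mx = 0 + 2.5256 + 1.6218 + 2.97 + 3.3927 + 1.4092 + 0.3306 = 12.2499
Σ x·lx·mx = 37.2796; T = 37.2796/12.2499 = 3.04326…
r ≈ ln(R0)/T = ln(12.2499)/3.04326… = 0.823301… → 0.8233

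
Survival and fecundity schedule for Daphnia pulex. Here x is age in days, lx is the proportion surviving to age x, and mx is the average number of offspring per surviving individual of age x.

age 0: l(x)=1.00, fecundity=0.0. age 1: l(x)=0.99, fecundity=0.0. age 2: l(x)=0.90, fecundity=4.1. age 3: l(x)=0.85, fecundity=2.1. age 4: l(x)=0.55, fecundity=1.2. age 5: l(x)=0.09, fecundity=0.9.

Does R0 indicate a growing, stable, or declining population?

R0 = Σ lx·mx = 0 + 0 + 3.69 + 1.785 + 0.66 + 0.081 = 6.216
R0 > 1, so the population is growing.

growing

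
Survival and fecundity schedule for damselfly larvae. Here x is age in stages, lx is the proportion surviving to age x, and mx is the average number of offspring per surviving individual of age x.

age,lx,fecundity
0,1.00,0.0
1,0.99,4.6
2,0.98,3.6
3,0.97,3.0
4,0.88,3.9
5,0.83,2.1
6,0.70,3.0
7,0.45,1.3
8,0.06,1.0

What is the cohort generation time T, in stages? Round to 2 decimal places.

3.17

lx·mx: 0, 4.554, 3.528, 2.91, 3.432, 1.743, 2.1, 0.585, 0.06 → R0 = 18.912
x·lx·mx: 0, 4.554, 7.056, 8.73, 13.728, 8.715, 12.6, 4.095, 0.48 → Σ = 59.958
T = 59.958 / 18.912 = 3.170368… → 3.17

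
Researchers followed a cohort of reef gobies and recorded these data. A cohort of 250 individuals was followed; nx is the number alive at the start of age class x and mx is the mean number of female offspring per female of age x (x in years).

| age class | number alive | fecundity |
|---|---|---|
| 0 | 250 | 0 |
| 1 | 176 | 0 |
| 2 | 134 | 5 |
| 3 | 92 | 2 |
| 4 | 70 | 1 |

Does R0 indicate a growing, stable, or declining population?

growing

lx = nx/n0 = nx/250: 1, 0.704, 0.536, 0.368, 0.28
R0 = Σ lx·mx = 0 + 0 + 2.68 + 0.736 + 0.28 = 3.696
R0 > 1, so the population is growing.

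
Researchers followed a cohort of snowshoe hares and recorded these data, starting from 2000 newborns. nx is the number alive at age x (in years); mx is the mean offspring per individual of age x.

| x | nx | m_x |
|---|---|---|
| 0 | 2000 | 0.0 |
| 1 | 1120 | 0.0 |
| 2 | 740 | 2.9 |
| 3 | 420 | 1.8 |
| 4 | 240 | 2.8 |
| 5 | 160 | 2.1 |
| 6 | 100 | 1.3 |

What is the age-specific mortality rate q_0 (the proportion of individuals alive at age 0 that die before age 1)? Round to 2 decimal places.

0.44

lx = nx/n0 = nx/2000: 1, 0.56, 0.37, 0.21, 0.12, 0.08, 0.05
q_0 = (l_0 − l_1) / l_0 = (1 − 0.56) / 1
     = 0.44 / 1 = 0.44 → 0.44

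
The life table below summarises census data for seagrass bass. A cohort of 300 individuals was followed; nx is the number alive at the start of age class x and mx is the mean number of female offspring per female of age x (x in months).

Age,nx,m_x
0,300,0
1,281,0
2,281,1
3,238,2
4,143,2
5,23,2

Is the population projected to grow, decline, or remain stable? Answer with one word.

lx = nx/n0 = nx/300: 1, 0.93667…, 0.93667…, 0.79333…, 0.47667…, 0.07667…
R0 = Σ lx·mx = 0 + 0 + 0.936667… + 1.586667… + 0.953333… + 0.153333… = 3.63…
R0 > 1, so the population is growing.

growing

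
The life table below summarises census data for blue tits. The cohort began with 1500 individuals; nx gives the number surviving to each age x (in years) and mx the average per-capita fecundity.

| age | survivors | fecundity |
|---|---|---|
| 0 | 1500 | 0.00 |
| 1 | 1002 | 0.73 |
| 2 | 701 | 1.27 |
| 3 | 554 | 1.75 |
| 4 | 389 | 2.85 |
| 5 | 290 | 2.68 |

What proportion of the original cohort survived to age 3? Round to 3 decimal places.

0.369

l_3 = n_3/n_0 = 554/1500 = 0.369333… → 0.369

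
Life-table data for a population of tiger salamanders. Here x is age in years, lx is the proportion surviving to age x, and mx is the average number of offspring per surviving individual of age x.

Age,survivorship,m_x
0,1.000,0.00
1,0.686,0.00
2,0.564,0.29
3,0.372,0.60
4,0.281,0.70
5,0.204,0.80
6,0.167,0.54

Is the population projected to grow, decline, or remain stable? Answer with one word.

R0 = Σ lx·mx = 0 + 0 + 0.16356 + 0.2232 + 0.1967 + 0.1632 + 0.09018 = 0.83684
R0 < 1, so the population is declining.

declining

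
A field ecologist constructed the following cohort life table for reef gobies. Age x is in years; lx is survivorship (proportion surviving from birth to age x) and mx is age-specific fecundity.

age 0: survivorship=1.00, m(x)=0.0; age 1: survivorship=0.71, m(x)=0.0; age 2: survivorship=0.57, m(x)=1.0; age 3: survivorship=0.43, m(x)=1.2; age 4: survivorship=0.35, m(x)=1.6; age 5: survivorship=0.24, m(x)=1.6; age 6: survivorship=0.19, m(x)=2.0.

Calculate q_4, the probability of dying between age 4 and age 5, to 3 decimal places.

0.314

q_4 = (l_4 − l_5) / l_4 = (0.35 − 0.24) / 0.35
     = 0.11 / 0.35 = 0.314286… → 0.314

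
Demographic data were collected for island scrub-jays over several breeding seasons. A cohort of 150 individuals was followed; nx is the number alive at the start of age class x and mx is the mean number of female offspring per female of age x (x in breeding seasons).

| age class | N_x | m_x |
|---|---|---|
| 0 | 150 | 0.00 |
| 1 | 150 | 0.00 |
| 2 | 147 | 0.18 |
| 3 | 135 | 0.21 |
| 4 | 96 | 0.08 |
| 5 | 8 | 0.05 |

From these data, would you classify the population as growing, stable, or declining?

lx = nx/n0 = nx/150: 1, 1, 0.98, 0.9, 0.64, 0.05333…
R0 = Σ lx·mx = 0 + 0 + 0.1764 + 0.189 + 0.0512 + 0.002667… = 0.419267…
R0 < 1, so the population is declining.

declining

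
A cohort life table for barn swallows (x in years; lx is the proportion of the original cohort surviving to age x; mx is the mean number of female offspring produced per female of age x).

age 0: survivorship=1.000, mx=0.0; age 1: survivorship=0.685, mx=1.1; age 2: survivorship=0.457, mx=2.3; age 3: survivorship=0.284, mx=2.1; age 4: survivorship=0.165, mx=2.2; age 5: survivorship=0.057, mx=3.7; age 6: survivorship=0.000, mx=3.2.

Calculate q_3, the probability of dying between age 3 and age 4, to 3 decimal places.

q_3 = (l_3 − l_4) / l_3 = (0.284 − 0.165) / 0.284
     = 0.119 / 0.284 = 0.419014… → 0.419

0.419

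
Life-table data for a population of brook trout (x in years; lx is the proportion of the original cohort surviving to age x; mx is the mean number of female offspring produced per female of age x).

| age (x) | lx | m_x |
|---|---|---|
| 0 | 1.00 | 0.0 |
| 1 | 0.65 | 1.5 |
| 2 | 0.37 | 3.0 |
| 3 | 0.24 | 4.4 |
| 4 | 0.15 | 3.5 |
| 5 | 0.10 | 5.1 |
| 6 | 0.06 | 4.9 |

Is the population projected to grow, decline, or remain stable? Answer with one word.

R0 = Σ lx·mx = 0 + 0.975 + 1.11 + 1.056 + 0.525 + 0.51 + 0.294 = 4.47
R0 > 1, so the population is growing.

growing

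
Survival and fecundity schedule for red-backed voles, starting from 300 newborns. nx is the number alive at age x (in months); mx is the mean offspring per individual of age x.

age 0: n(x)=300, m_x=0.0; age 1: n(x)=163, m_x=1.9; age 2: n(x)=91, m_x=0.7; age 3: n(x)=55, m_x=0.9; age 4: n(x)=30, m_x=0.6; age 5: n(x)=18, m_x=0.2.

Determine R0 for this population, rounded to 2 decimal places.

1.48

lx = nx/n0 = nx/300: 1, 0.54333…, 0.30333…, 0.18333…, 0.1, 0.06
lx·mx by age: 0, 1.032333…, 0.212333…, 0.165…, 0.06, 0.012
R0 = Σ lx·mx = 1.481667… → 1.48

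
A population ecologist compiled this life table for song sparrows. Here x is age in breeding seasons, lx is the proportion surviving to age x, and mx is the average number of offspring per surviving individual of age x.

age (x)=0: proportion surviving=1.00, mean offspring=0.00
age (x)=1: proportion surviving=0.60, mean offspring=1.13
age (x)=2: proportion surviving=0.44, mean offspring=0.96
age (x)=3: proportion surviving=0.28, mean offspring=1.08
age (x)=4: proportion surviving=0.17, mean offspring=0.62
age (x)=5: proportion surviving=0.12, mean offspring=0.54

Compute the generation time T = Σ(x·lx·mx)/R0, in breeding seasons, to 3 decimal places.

lx·mx: 0, 0.678, 0.4224, 0.3024, 0.1054, 0.0648 → R0 = 1.573
x·lx·mx: 0, 0.678, 0.8448, 0.9072, 0.4216, 0.324 → Σ = 3.1756
T = 3.1756 / 1.573 = 2.018818… → 2.019

2.019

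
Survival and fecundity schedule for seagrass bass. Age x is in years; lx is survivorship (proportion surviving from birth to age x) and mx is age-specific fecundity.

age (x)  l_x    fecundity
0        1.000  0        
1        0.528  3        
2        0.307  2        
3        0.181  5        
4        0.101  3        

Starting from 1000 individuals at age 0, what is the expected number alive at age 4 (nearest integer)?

101

Expected survivors = N0 · l_4 = 1000 × 0.101 = 101 → 101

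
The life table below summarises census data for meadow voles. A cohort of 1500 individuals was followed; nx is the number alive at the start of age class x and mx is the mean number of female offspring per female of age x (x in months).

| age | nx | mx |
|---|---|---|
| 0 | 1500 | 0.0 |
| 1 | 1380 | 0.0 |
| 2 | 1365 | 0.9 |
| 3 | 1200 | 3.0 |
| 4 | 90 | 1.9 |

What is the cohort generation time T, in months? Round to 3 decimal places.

2.788

lx = nx/n0 = nx/1500: 1, 0.92, 0.91, 0.8, 0.06
lx·mx: 0, 0, 0.819, 2.4, 0.114 → R0 = 3.333
x·lx·mx: 0, 0, 1.638, 7.2, 0.456 → Σ = 9.294
T = 9.294 / 3.333 = 2.788479… → 2.788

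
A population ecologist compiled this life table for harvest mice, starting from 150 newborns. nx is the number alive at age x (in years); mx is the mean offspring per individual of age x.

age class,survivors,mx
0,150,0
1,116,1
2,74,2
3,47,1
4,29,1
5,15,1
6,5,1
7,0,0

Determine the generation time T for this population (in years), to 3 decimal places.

lx = nx/n0 = nx/150: 1, 0.77333…, 0.49333…, 0.31333…, 0.19333…, 0.1, 0.03333…, 0
lx·mx: 0, 0.773333…, 0.986667…, 0.313333…, 0.193333…, 0.1, 0.033333…, 0 → R0 = 2.4…
x·lx·mx: 0, 0.773333…, 1.973333…, 0.94…, 0.773333…, 0.5, 0.2…, 0 → Σ = 5.16…
T = 5.16… / 2.4… = 2.15… → 2.150

2.150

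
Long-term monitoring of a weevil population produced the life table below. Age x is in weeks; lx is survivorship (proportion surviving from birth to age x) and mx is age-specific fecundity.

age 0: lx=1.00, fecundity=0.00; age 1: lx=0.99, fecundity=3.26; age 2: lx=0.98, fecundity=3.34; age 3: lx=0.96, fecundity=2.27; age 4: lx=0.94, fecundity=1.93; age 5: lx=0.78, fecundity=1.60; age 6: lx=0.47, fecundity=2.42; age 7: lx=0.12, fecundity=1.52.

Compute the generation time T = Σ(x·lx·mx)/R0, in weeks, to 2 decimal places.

lx·mx: 0, 3.2274, 3.2732, 2.1792, 1.8142, 1.248, 1.1374, 0.1824 → R0 = 13.0618
x·lx·mx: 0, 3.2274, 6.5464, 6.5376, 7.2568, 6.24, 6.8244, 1.2768 → Σ = 37.9094
T = 37.9094 / 13.0618 = 2.902311… → 2.90

2.90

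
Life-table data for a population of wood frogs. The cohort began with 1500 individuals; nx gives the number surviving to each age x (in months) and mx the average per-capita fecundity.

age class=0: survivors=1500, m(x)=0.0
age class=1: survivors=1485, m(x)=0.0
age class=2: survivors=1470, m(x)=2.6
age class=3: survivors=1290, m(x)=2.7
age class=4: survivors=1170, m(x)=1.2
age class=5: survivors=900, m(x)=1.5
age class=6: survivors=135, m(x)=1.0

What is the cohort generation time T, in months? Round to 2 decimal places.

3.07

lx = nx/n0 = nx/1500: 1, 0.99, 0.98, 0.86, 0.78, 0.6, 0.09
lx·mx: 0, 0, 2.548, 2.322, 0.936, 0.9, 0.09 → R0 = 6.796
x·lx·mx: 0, 0, 5.096, 6.966, 3.744, 4.5, 0.54 → Σ = 20.846
T = 20.846 / 6.796 = 3.067393… → 3.07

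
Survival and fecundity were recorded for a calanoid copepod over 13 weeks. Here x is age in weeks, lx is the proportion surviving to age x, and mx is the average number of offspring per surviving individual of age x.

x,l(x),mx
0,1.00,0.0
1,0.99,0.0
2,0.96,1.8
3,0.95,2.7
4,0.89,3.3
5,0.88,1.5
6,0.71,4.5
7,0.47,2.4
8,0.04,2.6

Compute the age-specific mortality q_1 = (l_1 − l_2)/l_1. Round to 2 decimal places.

q_1 = (l_1 − l_2) / l_1 = (0.99 − 0.96) / 0.99
     = 0.03 / 0.99 = 0.030303… → 0.03

0.03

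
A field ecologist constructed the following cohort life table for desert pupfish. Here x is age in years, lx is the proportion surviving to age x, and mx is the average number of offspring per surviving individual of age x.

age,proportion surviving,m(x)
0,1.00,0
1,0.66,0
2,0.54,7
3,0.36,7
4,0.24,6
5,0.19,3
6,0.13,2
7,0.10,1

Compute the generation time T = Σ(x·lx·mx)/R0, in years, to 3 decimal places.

lx·mx: 0, 0, 3.78, 2.52, 1.44, 0.57, 0.26, 0.1 → R0 = 8.67
x·lx·mx: 0, 0, 7.56, 7.56, 5.76, 2.85, 1.56, 0.7 → Σ = 25.99
T = 25.99 / 8.67 = 2.997693… → 2.998

2.998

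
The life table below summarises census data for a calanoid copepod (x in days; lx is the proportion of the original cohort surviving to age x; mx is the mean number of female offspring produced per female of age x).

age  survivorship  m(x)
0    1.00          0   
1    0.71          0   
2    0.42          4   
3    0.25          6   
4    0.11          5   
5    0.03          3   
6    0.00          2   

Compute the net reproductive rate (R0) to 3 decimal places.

lx·mx by age: 0, 0, 1.68, 1.5, 0.55, 0.09, 0
R0 = Σ lx·mx = 3.82 → 3.820

3.820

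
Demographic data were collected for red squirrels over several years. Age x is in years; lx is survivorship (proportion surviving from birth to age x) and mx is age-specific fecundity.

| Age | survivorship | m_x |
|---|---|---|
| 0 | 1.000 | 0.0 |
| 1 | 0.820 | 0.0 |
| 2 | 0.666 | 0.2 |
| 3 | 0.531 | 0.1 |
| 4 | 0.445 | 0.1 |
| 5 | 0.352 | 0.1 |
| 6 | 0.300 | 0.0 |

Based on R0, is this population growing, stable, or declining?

R0 = Σ lx·mx = 0 + 0 + 0.1332 + 0.0531 + 0.0445 + 0.0352 + 0 = 0.266
R0 < 1, so the population is declining.

declining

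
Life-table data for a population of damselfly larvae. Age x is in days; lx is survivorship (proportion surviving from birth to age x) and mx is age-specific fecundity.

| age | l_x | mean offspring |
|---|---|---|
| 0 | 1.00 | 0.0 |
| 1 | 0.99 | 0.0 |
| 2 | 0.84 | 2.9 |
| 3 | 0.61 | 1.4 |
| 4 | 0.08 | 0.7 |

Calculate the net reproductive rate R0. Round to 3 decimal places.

3.346

lx·mx by age: 0, 0, 2.436, 0.854, 0.056
R0 = Σ lx·mx = 3.346 → 3.346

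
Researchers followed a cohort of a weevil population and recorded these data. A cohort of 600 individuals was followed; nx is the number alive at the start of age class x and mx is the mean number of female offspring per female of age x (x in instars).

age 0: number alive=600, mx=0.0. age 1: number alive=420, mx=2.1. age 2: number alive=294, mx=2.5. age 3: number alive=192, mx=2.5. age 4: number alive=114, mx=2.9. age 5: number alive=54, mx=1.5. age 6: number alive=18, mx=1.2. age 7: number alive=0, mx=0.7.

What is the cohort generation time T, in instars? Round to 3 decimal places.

lx = nx/n0 = nx/600: 1, 0.7, 0.49, 0.32, 0.19, 0.09, 0.03, 0
lx·mx: 0, 1.47, 1.225, 0.8, 0.551, 0.135, 0.036, 0 → R0 = 4.217
x·lx·mx: 0, 1.47, 2.45, 2.4, 2.204, 0.675, 0.216, 0 → Σ = 9.415
T = 9.415 / 4.217 = 2.23263… → 2.233

2.233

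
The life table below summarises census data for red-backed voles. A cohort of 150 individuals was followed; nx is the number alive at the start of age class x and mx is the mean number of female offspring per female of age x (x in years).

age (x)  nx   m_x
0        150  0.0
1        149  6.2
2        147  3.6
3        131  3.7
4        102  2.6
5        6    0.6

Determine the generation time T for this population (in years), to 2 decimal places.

2.05

lx = nx/n0 = nx/150: 1, 0.99333…, 0.98, 0.87333…, 0.68, 0.04
lx·mx: 0, 6.158667…, 3.528, 3.231333…, 1.768, 0.024 → R0 = 14.71…
x·lx·mx: 0, 6.158667…, 7.056, 9.694…, 7.072, 0.12 → Σ = 30.100667…
T = 30.100667… / 14.71… = 2.046272… → 2.05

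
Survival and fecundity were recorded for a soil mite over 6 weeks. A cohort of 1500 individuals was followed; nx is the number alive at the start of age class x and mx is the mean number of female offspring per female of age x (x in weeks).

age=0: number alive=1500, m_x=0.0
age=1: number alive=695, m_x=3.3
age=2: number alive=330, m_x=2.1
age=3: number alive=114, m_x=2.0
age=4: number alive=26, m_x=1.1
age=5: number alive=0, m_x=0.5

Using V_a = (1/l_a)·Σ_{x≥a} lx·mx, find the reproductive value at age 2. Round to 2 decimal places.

lx = nx/n0 = nx/1500: 1, 0.46333…, 0.22, 0.076, 0.01733…, 0
lx·mx for x ≥ 2: 0.462, 0.152, 0.019067…, 0 → sum = 0.633067…
V_2 = 0.633067… / l_2 = 0.633067… / 0.22 = 2.877576… → 2.88

2.88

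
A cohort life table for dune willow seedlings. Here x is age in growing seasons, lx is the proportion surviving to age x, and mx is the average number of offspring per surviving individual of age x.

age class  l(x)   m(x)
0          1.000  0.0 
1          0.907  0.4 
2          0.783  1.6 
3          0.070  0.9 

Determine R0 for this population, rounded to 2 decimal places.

lx·mx by age: 0, 0.3628, 1.2528, 0.063
R0 = Σ lx·mx = 1.6786 → 1.68

1.68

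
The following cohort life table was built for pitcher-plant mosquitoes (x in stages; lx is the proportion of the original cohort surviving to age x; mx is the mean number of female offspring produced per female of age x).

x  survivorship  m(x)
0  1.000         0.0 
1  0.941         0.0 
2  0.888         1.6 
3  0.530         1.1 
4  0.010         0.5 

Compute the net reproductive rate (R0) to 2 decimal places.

lx·mx by age: 0, 0, 1.4208, 0.583, 0.005
R0 = Σ lx·mx = 2.0088 → 2.01

2.01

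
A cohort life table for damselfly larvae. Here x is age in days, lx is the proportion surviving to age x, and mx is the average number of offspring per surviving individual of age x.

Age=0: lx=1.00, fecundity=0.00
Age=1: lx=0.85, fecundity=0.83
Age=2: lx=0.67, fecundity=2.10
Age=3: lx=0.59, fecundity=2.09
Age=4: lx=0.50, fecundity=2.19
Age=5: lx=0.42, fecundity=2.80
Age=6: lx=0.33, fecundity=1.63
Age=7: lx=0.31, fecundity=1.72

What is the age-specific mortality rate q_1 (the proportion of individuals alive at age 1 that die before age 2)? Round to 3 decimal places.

q_1 = (l_1 − l_2) / l_1 = (0.85 − 0.67) / 0.85
     = 0.18 / 0.85 = 0.211765… → 0.212

0.212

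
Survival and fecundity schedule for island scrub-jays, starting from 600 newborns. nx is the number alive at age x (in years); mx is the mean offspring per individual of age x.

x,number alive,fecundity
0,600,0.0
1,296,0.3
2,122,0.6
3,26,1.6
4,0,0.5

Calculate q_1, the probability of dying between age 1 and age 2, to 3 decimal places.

lx = nx/n0 = nx/600: 1, 0.49333…, 0.20333…, 0.04333…, 0
q_1 = (l_1 − l_2) / l_1 = (0.493333… − 0.203333…) / 0.493333…
     = 0.29… / 0.493333… = 0.587838… → 0.588

0.588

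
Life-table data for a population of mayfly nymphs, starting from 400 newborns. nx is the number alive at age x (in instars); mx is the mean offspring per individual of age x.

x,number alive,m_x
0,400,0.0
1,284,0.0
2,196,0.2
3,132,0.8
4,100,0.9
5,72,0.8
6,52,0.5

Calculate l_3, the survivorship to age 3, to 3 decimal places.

0.330

l_3 = n_3/n_0 = 132/400 = 0.33 → 0.330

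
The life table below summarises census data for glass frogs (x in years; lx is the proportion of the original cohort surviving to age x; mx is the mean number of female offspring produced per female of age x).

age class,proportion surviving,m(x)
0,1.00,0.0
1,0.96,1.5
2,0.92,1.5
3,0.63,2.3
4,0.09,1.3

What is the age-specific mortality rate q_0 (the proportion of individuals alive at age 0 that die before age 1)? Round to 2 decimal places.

0.04

q_0 = (l_0 − l_1) / l_0 = (1 − 0.96) / 1
     = 0.04 / 1 = 0.04 → 0.04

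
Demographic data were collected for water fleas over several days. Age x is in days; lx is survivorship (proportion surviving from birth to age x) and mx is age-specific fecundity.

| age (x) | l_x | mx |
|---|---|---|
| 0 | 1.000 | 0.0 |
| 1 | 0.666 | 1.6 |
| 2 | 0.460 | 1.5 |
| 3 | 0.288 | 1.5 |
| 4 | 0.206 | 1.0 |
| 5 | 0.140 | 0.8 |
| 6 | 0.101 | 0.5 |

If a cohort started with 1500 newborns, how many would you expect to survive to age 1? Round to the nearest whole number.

Expected survivors = N0 · l_1 = 1500 × 0.666 = 999 → 999

999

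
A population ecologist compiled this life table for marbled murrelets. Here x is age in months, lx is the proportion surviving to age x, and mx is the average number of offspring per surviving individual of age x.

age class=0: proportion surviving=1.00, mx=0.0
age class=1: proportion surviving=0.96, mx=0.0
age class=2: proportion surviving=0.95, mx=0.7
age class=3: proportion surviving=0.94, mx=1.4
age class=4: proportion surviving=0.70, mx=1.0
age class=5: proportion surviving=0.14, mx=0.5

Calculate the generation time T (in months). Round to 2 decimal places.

lx·mx: 0, 0, 0.665, 1.316, 0.7, 0.07 → R0 = 2.751
x·lx·mx: 0, 0, 1.33, 3.948, 2.8, 0.35 → Σ = 8.428
T = 8.428 / 2.751 = 3.063613… → 3.06

3.06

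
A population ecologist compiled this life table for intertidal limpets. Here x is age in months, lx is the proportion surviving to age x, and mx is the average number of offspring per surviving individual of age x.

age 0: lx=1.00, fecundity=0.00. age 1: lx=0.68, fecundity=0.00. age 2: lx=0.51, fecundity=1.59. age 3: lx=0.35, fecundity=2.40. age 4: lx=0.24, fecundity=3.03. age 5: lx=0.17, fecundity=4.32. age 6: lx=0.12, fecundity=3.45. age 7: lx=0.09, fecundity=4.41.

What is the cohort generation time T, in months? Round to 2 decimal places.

4.07

lx·mx: 0, 0, 0.8109, 0.84, 0.7272, 0.7344, 0.414, 0.3969 → R0 = 3.9234
x·lx·mx: 0, 0, 1.6218, 2.52, 2.9088, 3.672, 2.484, 2.7783 → Σ = 15.9849
T = 15.9849 / 3.9234 = 4.074247… → 4.07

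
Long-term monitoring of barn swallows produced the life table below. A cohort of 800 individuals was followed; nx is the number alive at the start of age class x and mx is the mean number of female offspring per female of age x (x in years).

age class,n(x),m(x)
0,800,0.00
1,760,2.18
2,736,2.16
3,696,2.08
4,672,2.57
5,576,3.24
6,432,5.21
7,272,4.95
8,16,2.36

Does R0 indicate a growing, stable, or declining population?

lx = nx/n0 = nx/800: 1, 0.95, 0.92, 0.87, 0.84, 0.72, 0.54, 0.34, 0.02
R0 = Σ lx·mx = 0 + 2.071 + 1.9872 + 1.8096 + 2.1588 + 2.3328 + 2.8134 + 1.683 + 0.0472 = 14.903
R0 > 1, so the population is growing.

growing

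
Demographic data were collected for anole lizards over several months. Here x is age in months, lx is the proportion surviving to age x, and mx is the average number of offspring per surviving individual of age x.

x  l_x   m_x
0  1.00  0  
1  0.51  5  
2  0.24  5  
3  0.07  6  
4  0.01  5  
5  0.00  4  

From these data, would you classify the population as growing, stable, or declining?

R0 = Σ lx·mx = 0 + 2.55 + 1.2 + 0.42 + 0.05 + 0 = 4.22
R0 > 1, so the population is growing.

growing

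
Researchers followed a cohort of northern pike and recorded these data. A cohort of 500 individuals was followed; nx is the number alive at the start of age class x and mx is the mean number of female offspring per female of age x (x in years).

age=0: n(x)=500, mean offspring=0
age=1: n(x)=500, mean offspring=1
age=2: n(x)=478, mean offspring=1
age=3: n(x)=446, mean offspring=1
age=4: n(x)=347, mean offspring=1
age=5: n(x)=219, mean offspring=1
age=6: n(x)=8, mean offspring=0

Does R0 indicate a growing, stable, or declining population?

lx = nx/n0 = nx/500: 1, 1, 0.956, 0.892, 0.694, 0.438, 0.016
R0 = Σ lx·mx = 0 + 1 + 0.956 + 0.892 + 0.694 + 0.438 + 0 = 3.98
R0 > 1, so the population is growing.

growing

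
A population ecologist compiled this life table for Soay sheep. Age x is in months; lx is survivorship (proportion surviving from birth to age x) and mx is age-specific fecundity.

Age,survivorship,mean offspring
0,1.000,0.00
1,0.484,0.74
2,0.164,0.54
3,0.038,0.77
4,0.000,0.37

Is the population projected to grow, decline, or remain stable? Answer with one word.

declining

R0 = Σ lx·mx = 0 + 0.35816 + 0.08856 + 0.02926 + 0 = 0.47598
R0 < 1, so the population is declining.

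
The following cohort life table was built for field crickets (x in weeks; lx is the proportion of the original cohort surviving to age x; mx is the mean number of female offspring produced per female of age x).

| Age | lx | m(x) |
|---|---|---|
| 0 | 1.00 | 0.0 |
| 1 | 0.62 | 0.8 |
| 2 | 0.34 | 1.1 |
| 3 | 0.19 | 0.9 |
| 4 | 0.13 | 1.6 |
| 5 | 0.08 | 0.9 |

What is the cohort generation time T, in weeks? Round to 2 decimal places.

2.23

lx·mx: 0, 0.496, 0.374, 0.171, 0.208, 0.072 → R0 = 1.321
x·lx·mx: 0, 0.496, 0.748, 0.513, 0.832, 0.36 → Σ = 2.949
T = 2.949 / 1.321 = 2.2324… → 2.23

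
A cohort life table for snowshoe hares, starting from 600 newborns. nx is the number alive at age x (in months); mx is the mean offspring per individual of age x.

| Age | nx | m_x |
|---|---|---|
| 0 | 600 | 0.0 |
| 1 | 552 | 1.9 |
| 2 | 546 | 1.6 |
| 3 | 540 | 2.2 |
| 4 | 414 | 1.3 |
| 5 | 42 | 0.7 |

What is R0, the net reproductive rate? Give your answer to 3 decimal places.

lx = nx/n0 = nx/600: 1, 0.92, 0.91, 0.9, 0.69, 0.07
lx·mx by age: 0, 1.748, 1.456, 1.98, 0.897, 0.049
R0 = Σ lx·mx = 6.13 → 6.130

6.130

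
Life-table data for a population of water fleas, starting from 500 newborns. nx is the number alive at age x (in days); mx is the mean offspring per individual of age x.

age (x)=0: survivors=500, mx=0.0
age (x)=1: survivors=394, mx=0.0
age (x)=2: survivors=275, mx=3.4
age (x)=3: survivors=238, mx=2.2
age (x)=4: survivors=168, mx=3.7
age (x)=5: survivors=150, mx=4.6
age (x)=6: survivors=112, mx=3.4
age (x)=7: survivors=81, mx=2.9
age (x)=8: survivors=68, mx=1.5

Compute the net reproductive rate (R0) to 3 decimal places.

lx = nx/n0 = nx/500: 1, 0.788, 0.55, 0.476, 0.336, 0.3, 0.224, 0.162, 0.136
lx·mx by age: 0, 0, 1.87, 1.0472, 1.2432, 1.38, 0.7616, 0.4698, 0.204
R0 = Σ lx·mx = 6.9758 → 6.976

6.976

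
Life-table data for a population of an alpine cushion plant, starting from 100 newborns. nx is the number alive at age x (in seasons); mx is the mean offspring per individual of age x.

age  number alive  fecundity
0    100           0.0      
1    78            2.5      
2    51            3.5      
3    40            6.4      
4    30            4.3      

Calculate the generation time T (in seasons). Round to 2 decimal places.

2.42

lx = nx/n0 = nx/100: 1, 0.78, 0.51, 0.4, 0.3
lx·mx: 0, 1.95, 1.785, 2.56, 1.29 → R0 = 7.585
x·lx·mx: 0, 1.95, 3.57, 7.68, 5.16 → Σ = 18.36
T = 18.36 / 7.585 = 2.420567… → 2.42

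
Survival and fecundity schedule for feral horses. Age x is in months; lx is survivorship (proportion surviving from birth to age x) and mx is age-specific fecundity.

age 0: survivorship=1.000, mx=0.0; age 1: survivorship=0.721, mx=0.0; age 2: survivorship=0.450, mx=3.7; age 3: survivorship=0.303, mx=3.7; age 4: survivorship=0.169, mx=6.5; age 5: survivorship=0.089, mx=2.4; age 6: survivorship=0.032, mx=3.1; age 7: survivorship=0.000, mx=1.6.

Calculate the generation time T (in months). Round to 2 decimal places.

3.04

lx·mx: 0, 0, 1.665, 1.1211, 1.0985, 0.2136, 0.0992, 0 → R0 = 4.1974
x·lx·mx: 0, 0, 3.33, 3.3633, 4.394, 1.068, 0.5952, 0 → Σ = 12.7505
T = 12.7505 / 4.1974 = 3.037714… → 3.04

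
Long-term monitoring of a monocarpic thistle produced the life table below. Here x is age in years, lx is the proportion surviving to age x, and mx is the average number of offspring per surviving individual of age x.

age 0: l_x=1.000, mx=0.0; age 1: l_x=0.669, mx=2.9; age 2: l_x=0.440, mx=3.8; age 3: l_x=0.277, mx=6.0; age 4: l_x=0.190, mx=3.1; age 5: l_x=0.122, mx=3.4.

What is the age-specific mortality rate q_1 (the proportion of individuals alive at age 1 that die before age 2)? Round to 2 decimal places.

0.34

q_1 = (l_1 − l_2) / l_1 = (0.669 − 0.44) / 0.669
     = 0.229 / 0.669 = 0.342302… → 0.34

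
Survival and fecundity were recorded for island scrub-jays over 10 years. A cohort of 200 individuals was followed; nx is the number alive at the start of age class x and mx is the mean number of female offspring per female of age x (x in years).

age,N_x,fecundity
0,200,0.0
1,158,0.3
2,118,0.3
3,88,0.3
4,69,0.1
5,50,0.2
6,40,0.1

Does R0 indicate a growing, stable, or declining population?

lx = nx/n0 = nx/200: 1, 0.79, 0.59, 0.44, 0.345, 0.25, 0.2
R0 = Σ lx·mx = 0 + 0.237 + 0.177 + 0.132 + 0.0345 + 0.05 + 0.02 = 0.6505
R0 < 1, so the population is declining.

declining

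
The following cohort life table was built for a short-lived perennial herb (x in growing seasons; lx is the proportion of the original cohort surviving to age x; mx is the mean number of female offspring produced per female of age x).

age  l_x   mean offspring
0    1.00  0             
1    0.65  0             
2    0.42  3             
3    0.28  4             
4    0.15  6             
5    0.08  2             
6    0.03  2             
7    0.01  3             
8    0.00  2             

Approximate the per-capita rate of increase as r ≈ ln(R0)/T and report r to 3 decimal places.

0.410

R0 = Σ lx·mx = 0 + 0 + 1.26 + 1.12 + 0.9 + 0.16 + 0.06 + 0.03 + 0 = 3.53
Σ x·lx·mx = 10.85; T = 10.85/3.53 = 3.07365…
r ≈ ln(R0)/T = ln(3.53)/3.07365… = 0.41036… → 0.410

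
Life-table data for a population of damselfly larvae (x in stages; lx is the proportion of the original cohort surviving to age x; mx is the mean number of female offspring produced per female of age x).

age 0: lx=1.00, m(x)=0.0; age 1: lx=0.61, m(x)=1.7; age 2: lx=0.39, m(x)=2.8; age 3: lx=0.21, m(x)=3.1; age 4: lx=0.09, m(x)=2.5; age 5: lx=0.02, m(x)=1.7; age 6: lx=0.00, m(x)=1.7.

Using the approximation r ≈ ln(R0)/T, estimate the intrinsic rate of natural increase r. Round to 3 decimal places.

0.541

R0 = Σ lx·mx = 0 + 1.037 + 1.092 + 0.651 + 0.225 + 0.034 + 0 = 3.039
Σ x·lx·mx = 6.244; T = 6.244/3.039 = 2.05462…
r ≈ ln(R0)/T = ln(3.039)/2.05462… = 0.54099… → 0.541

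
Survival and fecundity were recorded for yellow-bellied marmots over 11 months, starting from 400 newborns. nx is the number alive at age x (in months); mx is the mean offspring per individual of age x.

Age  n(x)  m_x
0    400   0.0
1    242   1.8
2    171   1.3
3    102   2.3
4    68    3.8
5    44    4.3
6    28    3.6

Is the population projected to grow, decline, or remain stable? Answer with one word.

growing

lx = nx/n0 = nx/400: 1, 0.605, 0.4275, 0.255, 0.17, 0.11, 0.07
R0 = Σ lx·mx = 0 + 1.089 + 0.55575 + 0.5865 + 0.646 + 0.473 + 0.252 = 3.60225
R0 > 1, so the population is growing.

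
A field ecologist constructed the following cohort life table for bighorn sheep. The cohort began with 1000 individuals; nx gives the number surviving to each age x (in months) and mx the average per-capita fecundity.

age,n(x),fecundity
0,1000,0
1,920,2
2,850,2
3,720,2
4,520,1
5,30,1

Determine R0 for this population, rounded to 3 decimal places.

5.530

lx = nx/n0 = nx/1000: 1, 0.92, 0.85, 0.72, 0.52, 0.03
lx·mx by age: 0, 1.84, 1.7, 1.44, 0.52, 0.03
R0 = Σ lx·mx = 5.53 → 5.530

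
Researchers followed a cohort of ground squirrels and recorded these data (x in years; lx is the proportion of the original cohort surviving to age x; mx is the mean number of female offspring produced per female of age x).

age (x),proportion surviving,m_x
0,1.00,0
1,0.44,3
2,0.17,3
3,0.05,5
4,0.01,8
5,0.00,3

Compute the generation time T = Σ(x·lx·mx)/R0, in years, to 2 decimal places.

lx·mx: 0, 1.32, 0.51, 0.25, 0.08, 0 → R0 = 2.16
x·lx·mx: 0, 1.32, 1.02, 0.75, 0.32, 0 → Σ = 3.41
T = 3.41 / 2.16 = 1.578704… → 1.58

1.58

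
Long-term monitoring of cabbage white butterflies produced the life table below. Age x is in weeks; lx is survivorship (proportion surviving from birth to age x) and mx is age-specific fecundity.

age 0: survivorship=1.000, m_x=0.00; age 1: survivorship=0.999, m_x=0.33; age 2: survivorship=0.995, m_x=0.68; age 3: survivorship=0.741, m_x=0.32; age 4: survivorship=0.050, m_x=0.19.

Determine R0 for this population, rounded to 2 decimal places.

lx·mx by age: 0, 0.32967, 0.6766, 0.23712, 0.0095
R0 = Σ lx·mx = 1.25289 → 1.25

1.25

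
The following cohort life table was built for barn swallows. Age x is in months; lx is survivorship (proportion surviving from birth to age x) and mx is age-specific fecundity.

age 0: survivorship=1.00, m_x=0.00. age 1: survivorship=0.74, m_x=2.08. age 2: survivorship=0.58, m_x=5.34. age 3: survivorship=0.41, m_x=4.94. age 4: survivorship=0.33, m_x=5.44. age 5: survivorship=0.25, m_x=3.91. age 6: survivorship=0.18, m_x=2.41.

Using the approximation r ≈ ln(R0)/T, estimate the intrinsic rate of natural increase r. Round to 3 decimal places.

R0 = Σ lx·mx = 0 + 1.5392 + 3.0972 + 2.0254 + 1.7952 + 0.9775 + 0.4338 = 9.8683
Σ x·lx·mx = 28.4809; T = 28.4809/9.8683 = 2.8861…
r ≈ ln(R0)/T = ln(9.8683)/2.8861… = 0.79323… → 0.793

0.793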